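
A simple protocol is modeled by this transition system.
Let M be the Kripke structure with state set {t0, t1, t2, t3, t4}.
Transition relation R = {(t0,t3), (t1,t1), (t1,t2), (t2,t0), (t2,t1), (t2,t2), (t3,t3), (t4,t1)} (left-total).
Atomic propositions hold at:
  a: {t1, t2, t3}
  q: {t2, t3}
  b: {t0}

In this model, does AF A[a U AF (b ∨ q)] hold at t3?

Sat(b ∨ q) = {t0, t2, t3}
AF (b ∨ q): least fixpoint, start Z0 = {t0, t2, t3}, add states with every successor in Z. Already a fixed point.
Sat(AF (b ∨ q)) = {t0, t2, t3}
A[a U AF (b ∨ q)]: least fixpoint, start Z0 = Sat(AF (b ∨ q)) = {t0, t2, t3}, add states in Sat(a) with every successor in Z. Already a fixed point.
Sat(A[a U AF (b ∨ q)]) = {t0, t2, t3}
AF A[a U AF (b ∨ q)]: least fixpoint, start Z0 = {t0, t2, t3}, add states with every successor in Z. Already a fixed point.
Sat(AF A[a U AF (b ∨ q)]) = {t0, t2, t3}
t3 ∈ Sat(AF A[a U AF (b ∨ q)]) = {t0, t2, t3}, so the formula holds at t3.

Yes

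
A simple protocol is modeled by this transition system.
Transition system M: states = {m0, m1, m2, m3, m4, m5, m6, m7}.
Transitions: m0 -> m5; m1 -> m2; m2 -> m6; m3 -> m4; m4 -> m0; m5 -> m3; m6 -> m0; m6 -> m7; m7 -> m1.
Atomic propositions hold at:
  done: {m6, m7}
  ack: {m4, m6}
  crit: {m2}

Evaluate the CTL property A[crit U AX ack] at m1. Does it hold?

Sat(AX ack) = {s : every successor in {m4, m6}} = {m2, m3}
A[crit U AX ack]: least fixpoint, start Z0 = Sat(AX ack) = {m2, m3}, add states in Sat(crit) with every successor in Z. Already a fixed point.
Sat(A[crit U AX ack]) = {m2, m3}
m1 ∉ Sat(A[crit U AX ack]) = {m2, m3}, so the formula does not hold at m1.

No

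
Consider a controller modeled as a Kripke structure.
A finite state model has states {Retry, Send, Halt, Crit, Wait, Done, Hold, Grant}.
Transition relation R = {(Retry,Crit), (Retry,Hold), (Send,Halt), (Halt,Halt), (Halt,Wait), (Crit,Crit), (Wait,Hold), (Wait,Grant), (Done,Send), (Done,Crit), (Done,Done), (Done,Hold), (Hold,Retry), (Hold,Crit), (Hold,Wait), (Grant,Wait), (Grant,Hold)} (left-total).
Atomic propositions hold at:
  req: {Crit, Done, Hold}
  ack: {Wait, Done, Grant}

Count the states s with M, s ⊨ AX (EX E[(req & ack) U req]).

5

Sat(req & ack) = {Done}
E[(req & ack) U req]: least fixpoint, start Z0 = Sat(req) = {Crit, Done, Hold}, add states in Sat(req & ack) with some successor in Z. Already a fixed point.
Sat(E[(req & ack) U req]) = {Crit, Done, Hold}
Sat(EX E[(req & ack) U req]) = {s : some successor in {Crit, Done, Hold}} = {Retry, Crit, Wait, Done, Hold, Grant}
Sat(AX (EX E[(req & ack) U req])) = {s : every successor in {Retry, Crit, Wait, Done, Hold, Grant}} = {Retry, Crit, Wait, Hold, Grant}
|Sat(AX (EX E[(req & ack) U req]))| = |{Retry, Crit, Wait, Hold, Grant}| = 5.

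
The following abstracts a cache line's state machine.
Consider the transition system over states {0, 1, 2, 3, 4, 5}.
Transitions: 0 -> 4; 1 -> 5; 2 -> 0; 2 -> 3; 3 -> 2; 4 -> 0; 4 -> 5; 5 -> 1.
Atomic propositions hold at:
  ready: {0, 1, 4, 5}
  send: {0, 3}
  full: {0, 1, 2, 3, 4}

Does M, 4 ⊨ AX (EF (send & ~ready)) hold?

Sat(~ready) = {2, 3}
Sat(send & ~ready) = {3}
EF (send & ~ready): least fixpoint, start Z0 = {3}, add states with some successor in Z. Z1 = {2, 3}; fixed.
Sat(EF (send & ~ready)) = {2, 3}
Sat(AX (EF (send & ~ready))) = {s : every successor in {2, 3}} = {3}
4 ∉ Sat(AX (EF (send & ~ready))) = {3}, so the formula does not hold at 4.

No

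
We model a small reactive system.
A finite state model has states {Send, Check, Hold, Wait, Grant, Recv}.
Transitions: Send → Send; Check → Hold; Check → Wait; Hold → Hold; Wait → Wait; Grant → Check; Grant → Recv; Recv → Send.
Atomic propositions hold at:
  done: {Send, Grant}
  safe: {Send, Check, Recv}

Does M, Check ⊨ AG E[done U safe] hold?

E[done U safe]: least fixpoint, start Z0 = Sat(safe) = {Send, Check, Recv}, add states in Sat(done) with some successor in Z. Z1 = {Send, Check, Grant, Recv}; fixed.
Sat(E[done U safe]) = {Send, Check, Grant, Recv}
AG E[done U safe]: greatest fixpoint, start Z0 = {Send, Check, Grant, Recv}, keep only states in Sat with every successor in Z. Z1 = {Send, Grant, Recv}; Z2 = {Send, Recv}; fixed.
Sat(AG E[done U safe]) = {Send, Recv}
Check ∉ Sat(AG E[done U safe]) = {Send, Recv}, so the formula does not hold at Check.

No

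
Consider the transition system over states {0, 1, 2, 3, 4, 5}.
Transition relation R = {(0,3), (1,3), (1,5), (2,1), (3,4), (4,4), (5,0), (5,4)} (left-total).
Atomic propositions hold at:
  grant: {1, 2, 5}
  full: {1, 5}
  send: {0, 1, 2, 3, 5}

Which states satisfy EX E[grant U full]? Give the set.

E[grant U full]: least fixpoint, start Z0 = Sat(full) = {1, 5}, add states in Sat(grant) with some successor in Z. Z1 = {1, 2, 5}; fixed.
Sat(E[grant U full]) = {1, 2, 5}
Sat(EX E[grant U full]) = {s : some successor in {1, 2, 5}} = {1, 2}

{1, 2}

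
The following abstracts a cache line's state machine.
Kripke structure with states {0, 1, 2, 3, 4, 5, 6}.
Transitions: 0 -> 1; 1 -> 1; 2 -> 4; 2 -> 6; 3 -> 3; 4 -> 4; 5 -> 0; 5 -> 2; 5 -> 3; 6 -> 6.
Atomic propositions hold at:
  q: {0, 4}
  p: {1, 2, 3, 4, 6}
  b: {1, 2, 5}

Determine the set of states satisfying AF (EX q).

{2, 4, 5}

Sat(EX q) = {s : some successor in {0, 4}} = {2, 4, 5}
AF (EX q): least fixpoint, start Z0 = {2, 4, 5}, add states with every successor in Z. Already a fixed point.
Sat(AF (EX q)) = {2, 4, 5}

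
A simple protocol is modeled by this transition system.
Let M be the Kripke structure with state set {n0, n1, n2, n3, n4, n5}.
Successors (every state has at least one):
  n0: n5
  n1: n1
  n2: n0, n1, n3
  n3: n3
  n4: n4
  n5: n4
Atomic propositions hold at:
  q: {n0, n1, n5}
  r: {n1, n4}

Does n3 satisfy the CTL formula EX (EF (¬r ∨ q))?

Yes

Sat(¬r) = {n0, n2, n3, n5}
Sat(¬r ∨ q) = {n0, n1, n2, n3, n5}
EF (¬r ∨ q): least fixpoint, start Z0 = {n0, n1, n2, n3, n5}, add states with some successor in Z. Already a fixed point.
Sat(EF (¬r ∨ q)) = {n0, n1, n2, n3, n5}
Sat(EX (EF (¬r ∨ q))) = {s : some successor in {n0, n1, n2, n3, n5}} = {n0, n1, n2, n3}
n3 ∈ Sat(EX (EF (¬r ∨ q))) = {n0, n1, n2, n3}, so the formula holds at n3.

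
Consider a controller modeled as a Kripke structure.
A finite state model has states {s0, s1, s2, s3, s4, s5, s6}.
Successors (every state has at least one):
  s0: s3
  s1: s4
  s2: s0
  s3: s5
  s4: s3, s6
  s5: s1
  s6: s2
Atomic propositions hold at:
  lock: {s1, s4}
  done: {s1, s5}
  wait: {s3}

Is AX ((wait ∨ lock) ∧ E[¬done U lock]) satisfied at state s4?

Sat(wait ∨ lock) = {s1, s3, s4}
Sat(¬done) = {s0, s2, s3, s4, s6}
E[¬done U lock]: least fixpoint, start Z0 = Sat(lock) = {s1, s4}, add states in Sat(¬done) with some successor in Z. Already a fixed point.
Sat(E[¬done U lock]) = {s1, s4}
Sat((wait ∨ lock) ∧ E[¬done U lock]) = {s1, s4}
Sat(AX ((wait ∨ lock) ∧ E[¬done U lock])) = {s : every successor in {s1, s4}} = {s1, s5}
s4 ∉ Sat(AX ((wait ∨ lock) ∧ E[¬done U lock])) = {s1, s5}, so the formula does not hold at s4.

No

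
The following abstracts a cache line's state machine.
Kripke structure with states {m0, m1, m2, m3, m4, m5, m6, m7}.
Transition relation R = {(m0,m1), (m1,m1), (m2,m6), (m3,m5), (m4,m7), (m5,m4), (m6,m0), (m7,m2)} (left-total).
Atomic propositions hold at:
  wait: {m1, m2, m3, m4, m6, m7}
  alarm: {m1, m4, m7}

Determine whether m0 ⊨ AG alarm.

AG alarm: greatest fixpoint, start Z0 = {m1, m4, m7}, keep only states in Sat with every successor in Z. Z1 = {m1, m4}; Z2 = {m1}; fixed.
Sat(AG alarm) = {m1}
m0 ∉ Sat(AG alarm) = {m1}, so the formula does not hold at m0.

No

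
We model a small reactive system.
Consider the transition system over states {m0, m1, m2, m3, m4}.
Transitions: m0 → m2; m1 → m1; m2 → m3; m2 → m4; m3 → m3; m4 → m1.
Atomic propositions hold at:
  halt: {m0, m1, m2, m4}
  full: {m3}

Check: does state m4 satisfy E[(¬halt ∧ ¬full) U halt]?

Sat(¬halt) = {m3}
Sat(¬full) = {m0, m1, m2, m4}
Sat(¬halt ∧ ¬full) = ∅
E[(¬halt ∧ ¬full) U halt]: least fixpoint, start Z0 = Sat(halt) = {m0, m1, m2, m4}, add states in Sat(¬halt ∧ ¬full) with some successor in Z. Already a fixed point.
Sat(E[(¬halt ∧ ¬full) U halt]) = {m0, m1, m2, m4}
m4 ∈ Sat(E[(¬halt ∧ ¬full) U halt]) = {m0, m1, m2, m4}, so the formula holds at m4.

Yes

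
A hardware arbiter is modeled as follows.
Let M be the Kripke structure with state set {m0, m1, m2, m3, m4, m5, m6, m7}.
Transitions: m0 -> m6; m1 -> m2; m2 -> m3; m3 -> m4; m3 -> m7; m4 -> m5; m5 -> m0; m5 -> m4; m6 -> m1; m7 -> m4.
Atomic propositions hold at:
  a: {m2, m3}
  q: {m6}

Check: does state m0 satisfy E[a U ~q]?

Yes

Sat(~q) = {m0, m1, m2, m3, m4, m5, m7}
E[a U ~q]: least fixpoint, start Z0 = Sat(~q) = {m0, m1, m2, m3, m4, m5, m7}, add states in Sat(a) with some successor in Z. Already a fixed point.
Sat(E[a U ~q]) = {m0, m1, m2, m3, m4, m5, m7}
m0 ∈ Sat(E[a U ~q]) = {m0, m1, m2, m3, m4, m5, m7}, so the formula holds at m0.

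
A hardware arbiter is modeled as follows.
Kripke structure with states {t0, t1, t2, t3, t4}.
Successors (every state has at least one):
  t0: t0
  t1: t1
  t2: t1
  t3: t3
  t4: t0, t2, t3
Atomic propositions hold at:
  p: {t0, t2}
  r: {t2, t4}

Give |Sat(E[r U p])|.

E[r U p]: least fixpoint, start Z0 = Sat(p) = {t0, t2}, add states in Sat(r) with some successor in Z. Z1 = {t0, t2, t4}; fixed.
Sat(E[r U p]) = {t0, t2, t4}
|Sat(E[r U p])| = |{t0, t2, t4}| = 3.

3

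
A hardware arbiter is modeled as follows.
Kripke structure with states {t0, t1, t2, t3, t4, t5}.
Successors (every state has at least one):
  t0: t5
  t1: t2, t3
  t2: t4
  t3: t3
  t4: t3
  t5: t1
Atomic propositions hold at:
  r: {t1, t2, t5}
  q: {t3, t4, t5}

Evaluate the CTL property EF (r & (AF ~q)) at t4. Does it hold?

Sat(~q) = {t0, t1, t2}
AF ~q: least fixpoint, start Z0 = {t0, t1, t2}, add states with every successor in Z. Z1 = {t0, t1, t2, t5}; fixed.
Sat(AF ~q) = {t0, t1, t2, t5}
Sat(r & (AF ~q)) = {t1, t2, t5}
EF (r & (AF ~q)): least fixpoint, start Z0 = {t1, t2, t5}, add states with some successor in Z. Z1 = {t0, t1, t2, t5}; fixed.
Sat(EF (r & (AF ~q))) = {t0, t1, t2, t5}
t4 ∉ Sat(EF (r & (AF ~q))) = {t0, t1, t2, t5}, so the formula does not hold at t4.

No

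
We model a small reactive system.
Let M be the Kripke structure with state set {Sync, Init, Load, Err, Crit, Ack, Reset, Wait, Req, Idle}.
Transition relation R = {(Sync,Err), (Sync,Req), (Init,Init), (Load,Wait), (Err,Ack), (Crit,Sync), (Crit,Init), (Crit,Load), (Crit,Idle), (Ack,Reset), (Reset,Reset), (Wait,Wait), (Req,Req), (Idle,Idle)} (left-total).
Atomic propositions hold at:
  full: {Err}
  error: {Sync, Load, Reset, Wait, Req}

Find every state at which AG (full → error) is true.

{Init, Load, Ack, Reset, Wait, Req, Idle}

Sat(full → error) = {Sync, Init, Load, Crit, Ack, Reset, Wait, Req, Idle}
AG (full → error): greatest fixpoint, start Z0 = {Sync, Init, Load, Crit, Ack, Reset, Wait, Req, Idle}, keep only states in Sat with every successor in Z. Z1 = {Init, Load, Crit, Ack, Reset, Wait, Req, Idle}; Z2 = {Init, Load, Ack, Reset, Wait, Req, Idle}; fixed.
Sat(AG (full → error)) = {Init, Load, Ack, Reset, Wait, Req, Idle}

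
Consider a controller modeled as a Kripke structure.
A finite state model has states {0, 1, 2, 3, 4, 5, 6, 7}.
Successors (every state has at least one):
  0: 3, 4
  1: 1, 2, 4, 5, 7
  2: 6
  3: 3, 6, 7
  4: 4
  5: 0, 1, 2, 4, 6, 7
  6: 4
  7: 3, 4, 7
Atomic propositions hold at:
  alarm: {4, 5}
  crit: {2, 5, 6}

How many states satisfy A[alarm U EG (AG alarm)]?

1

AG alarm: greatest fixpoint, start Z0 = {4, 5}, keep only states in Sat with every successor in Z. Z1 = {4}; fixed.
Sat(AG alarm) = {4}
EG (AG alarm): greatest fixpoint, start Z0 = {4}, keep only states in Sat with some successor in Z. Already a fixed point.
Sat(EG (AG alarm)) = {4}
A[alarm U EG (AG alarm)]: least fixpoint, start Z0 = Sat(EG (AG alarm)) = {4}, add states in Sat(alarm) with every successor in Z. Already a fixed point.
Sat(A[alarm U EG (AG alarm)]) = {4}
|Sat(A[alarm U EG (AG alarm)])| = |{4}| = 1.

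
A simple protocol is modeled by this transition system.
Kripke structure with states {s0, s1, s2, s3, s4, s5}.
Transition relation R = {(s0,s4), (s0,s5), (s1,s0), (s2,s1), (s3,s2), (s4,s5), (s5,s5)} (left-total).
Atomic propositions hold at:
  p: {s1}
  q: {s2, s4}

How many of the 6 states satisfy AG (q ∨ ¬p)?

3

Sat(¬p) = {s0, s2, s3, s4, s5}
Sat(q ∨ ¬p) = {s0, s2, s3, s4, s5}
AG (q ∨ ¬p): greatest fixpoint, start Z0 = {s0, s2, s3, s4, s5}, keep only states in Sat with every successor in Z. Z1 = {s0, s3, s4, s5}; Z2 = {s0, s4, s5}; fixed.
Sat(AG (q ∨ ¬p)) = {s0, s4, s5}
|Sat(AG (q ∨ ¬p))| = |{s0, s4, s5}| = 3.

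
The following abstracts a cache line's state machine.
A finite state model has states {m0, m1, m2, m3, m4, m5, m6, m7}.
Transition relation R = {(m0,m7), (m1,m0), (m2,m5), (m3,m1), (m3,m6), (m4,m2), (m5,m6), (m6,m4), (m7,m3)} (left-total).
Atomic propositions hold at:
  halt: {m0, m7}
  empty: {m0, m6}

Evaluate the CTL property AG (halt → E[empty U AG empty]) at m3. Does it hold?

AG empty: greatest fixpoint, start Z0 = {m0, m6}, keep only states in Sat with every successor in Z. Z1 = ∅; fixed.
Sat(AG empty) = ∅
E[empty U AG empty]: least fixpoint, start Z0 = Sat(AG empty) = ∅, add states in Sat(empty) with some successor in Z. Already a fixed point.
Sat(E[empty U AG empty]) = ∅
Sat(halt → E[empty U AG empty]) = {m1, m2, m3, m4, m5, m6}
AG (halt → E[empty U AG empty]): greatest fixpoint, start Z0 = {m1, m2, m3, m4, m5, m6}, keep only states in Sat with every successor in Z. Z1 = {m2, m3, m4, m5, m6}; Z2 = {m2, m4, m5, m6}; fixed.
Sat(AG (halt → E[empty U AG empty])) = {m2, m4, m5, m6}
m3 ∉ Sat(AG (halt → E[empty U AG empty])) = {m2, m4, m5, m6}, so the formula does not hold at m3.

No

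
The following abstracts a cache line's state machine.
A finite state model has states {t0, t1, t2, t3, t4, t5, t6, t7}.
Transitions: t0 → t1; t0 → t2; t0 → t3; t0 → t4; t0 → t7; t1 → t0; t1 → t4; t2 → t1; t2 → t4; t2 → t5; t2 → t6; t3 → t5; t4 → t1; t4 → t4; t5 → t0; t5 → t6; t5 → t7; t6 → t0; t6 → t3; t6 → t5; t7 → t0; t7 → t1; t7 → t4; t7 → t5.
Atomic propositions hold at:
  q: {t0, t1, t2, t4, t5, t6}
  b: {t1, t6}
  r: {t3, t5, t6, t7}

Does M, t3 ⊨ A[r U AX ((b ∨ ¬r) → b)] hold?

Yes

Sat(¬r) = {t0, t1, t2, t4}
Sat(b ∨ ¬r) = {t0, t1, t2, t4, t6}
Sat((b ∨ ¬r) → b) = {t1, t3, t5, t6, t7}
Sat(AX ((b ∨ ¬r) → b)) = {s : every successor in {t1, t3, t5, t6, t7}} = {t3}
A[r U AX ((b ∨ ¬r) → b)]: least fixpoint, start Z0 = Sat(AX ((b ∨ ¬r) → b)) = {t3}, add states in Sat(r) with every successor in Z. Already a fixed point.
Sat(A[r U AX ((b ∨ ¬r) → b)]) = {t3}
t3 ∈ Sat(A[r U AX ((b ∨ ¬r) → b)]) = {t3}, so the formula holds at t3.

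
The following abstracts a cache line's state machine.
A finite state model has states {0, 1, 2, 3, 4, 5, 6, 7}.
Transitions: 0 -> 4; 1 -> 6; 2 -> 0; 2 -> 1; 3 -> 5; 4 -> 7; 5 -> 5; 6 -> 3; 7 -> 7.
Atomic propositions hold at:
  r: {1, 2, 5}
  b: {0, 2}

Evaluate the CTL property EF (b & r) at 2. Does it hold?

Yes

Sat(b & r) = {2}
EF (b & r): least fixpoint, start Z0 = {2}, add states with some successor in Z. Already a fixed point.
Sat(EF (b & r)) = {2}
2 ∈ Sat(EF (b & r)) = {2}, so the formula holds at 2.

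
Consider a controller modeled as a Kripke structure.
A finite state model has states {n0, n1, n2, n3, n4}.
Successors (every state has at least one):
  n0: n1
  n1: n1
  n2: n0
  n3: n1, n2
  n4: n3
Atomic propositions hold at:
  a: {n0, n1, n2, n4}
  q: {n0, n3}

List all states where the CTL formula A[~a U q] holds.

{n0, n3}

Sat(~a) = {n3}
A[~a U q]: least fixpoint, start Z0 = Sat(q) = {n0, n3}, add states in Sat(~a) with every successor in Z. Already a fixed point.
Sat(A[~a U q]) = {n0, n3}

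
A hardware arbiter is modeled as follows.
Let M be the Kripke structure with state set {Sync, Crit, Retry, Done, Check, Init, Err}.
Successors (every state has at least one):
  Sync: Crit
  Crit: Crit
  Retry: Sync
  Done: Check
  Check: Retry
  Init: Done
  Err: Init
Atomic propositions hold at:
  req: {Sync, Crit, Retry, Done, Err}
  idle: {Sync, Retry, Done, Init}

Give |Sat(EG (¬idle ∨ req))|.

5

Sat(¬idle) = {Crit, Check, Err}
Sat(¬idle ∨ req) = {Sync, Crit, Retry, Done, Check, Err}
EG (¬idle ∨ req): greatest fixpoint, start Z0 = {Sync, Crit, Retry, Done, Check, Err}, keep only states in Sat with some successor in Z. Z1 = {Sync, Crit, Retry, Done, Check}; fixed.
Sat(EG (¬idle ∨ req)) = {Sync, Crit, Retry, Done, Check}
|Sat(EG (¬idle ∨ req))| = |{Sync, Crit, Retry, Done, Check}| = 5.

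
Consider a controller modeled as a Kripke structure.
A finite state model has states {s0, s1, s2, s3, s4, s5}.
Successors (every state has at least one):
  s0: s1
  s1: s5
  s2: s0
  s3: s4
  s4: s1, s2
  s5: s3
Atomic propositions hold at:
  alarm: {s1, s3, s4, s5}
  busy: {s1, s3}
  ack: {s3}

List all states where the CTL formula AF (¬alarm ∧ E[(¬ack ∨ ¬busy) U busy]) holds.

Sat(¬alarm) = {s0, s2}
Sat(¬ack) = {s0, s1, s2, s4, s5}
Sat(¬busy) = {s0, s2, s4, s5}
Sat(¬ack ∨ ¬busy) = {s0, s1, s2, s4, s5}
E[(¬ack ∨ ¬busy) U busy]: least fixpoint, start Z0 = Sat(busy) = {s1, s3}, add states in Sat(¬ack ∨ ¬busy) with some successor in Z. Z1 = {s0, s1, s3, s4, s5}; Z2 = {s0, s1, s2, s3, s4, s5}; fixed.
Sat(E[(¬ack ∨ ¬busy) U busy]) = {s0, s1, s2, s3, s4, s5}
Sat(¬alarm ∧ E[(¬ack ∨ ¬busy) U busy]) = {s0, s2}
AF (¬alarm ∧ E[(¬ack ∨ ¬busy) U busy]): least fixpoint, start Z0 = {s0, s2}, add states with every successor in Z. Already a fixed point.
Sat(AF (¬alarm ∧ E[(¬ack ∨ ¬busy) U busy])) = {s0, s2}

{s0, s2}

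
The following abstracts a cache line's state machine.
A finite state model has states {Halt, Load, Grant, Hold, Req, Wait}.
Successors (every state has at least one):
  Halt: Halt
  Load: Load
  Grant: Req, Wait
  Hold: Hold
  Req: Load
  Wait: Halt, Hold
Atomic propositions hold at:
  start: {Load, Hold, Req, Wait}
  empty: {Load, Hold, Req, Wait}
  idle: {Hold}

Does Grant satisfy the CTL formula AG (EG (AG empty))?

AG empty: greatest fixpoint, start Z0 = {Load, Hold, Req, Wait}, keep only states in Sat with every successor in Z. Z1 = {Load, Hold, Req}; fixed.
Sat(AG empty) = {Load, Hold, Req}
EG (AG empty): greatest fixpoint, start Z0 = {Load, Hold, Req}, keep only states in Sat with some successor in Z. Already a fixed point.
Sat(EG (AG empty)) = {Load, Hold, Req}
AG (EG (AG empty)): greatest fixpoint, start Z0 = {Load, Hold, Req}, keep only states in Sat with every successor in Z. Already a fixed point.
Sat(AG (EG (AG empty))) = {Load, Hold, Req}
Grant ∉ Sat(AG (EG (AG empty))) = {Load, Hold, Req}, so the formula does not hold at Grant.

No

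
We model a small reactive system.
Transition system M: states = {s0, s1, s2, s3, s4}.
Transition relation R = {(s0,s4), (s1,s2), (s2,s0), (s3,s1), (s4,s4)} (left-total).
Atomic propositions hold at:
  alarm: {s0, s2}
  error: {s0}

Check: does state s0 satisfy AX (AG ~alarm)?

Yes

Sat(~alarm) = {s1, s3, s4}
AG ~alarm: greatest fixpoint, start Z0 = {s1, s3, s4}, keep only states in Sat with every successor in Z. Z1 = {s3, s4}; Z2 = {s4}; fixed.
Sat(AG ~alarm) = {s4}
Sat(AX (AG ~alarm)) = {s : every successor in {s4}} = {s0, s4}
s0 ∈ Sat(AX (AG ~alarm)) = {s0, s4}, so the formula holds at s0.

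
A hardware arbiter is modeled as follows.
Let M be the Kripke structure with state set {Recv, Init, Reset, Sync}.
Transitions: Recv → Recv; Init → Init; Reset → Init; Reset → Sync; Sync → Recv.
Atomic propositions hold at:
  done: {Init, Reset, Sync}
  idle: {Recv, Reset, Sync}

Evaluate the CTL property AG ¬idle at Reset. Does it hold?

Sat(¬idle) = {Init}
AG ¬idle: greatest fixpoint, start Z0 = {Init}, keep only states in Sat with every successor in Z. Already a fixed point.
Sat(AG ¬idle) = {Init}
Reset ∉ Sat(AG ¬idle) = {Init}, so the formula does not hold at Reset.

No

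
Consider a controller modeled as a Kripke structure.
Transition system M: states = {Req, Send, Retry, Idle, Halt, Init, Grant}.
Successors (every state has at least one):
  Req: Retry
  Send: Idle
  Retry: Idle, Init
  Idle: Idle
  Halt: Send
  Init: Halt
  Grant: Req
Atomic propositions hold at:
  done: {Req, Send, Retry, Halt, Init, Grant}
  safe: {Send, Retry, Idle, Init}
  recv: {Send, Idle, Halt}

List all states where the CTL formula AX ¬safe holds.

Sat(¬safe) = {Req, Halt, Grant}
Sat(AX ¬safe) = {s : every successor in {Req, Halt, Grant}} = {Init, Grant}

{Init, Grant}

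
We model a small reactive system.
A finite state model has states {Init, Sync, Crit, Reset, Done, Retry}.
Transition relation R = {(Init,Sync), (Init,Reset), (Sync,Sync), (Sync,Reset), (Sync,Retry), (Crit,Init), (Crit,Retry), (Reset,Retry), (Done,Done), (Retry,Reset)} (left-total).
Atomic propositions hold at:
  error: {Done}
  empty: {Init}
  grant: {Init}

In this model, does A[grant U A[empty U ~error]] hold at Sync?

Sat(~error) = {Init, Sync, Crit, Reset, Retry}
A[empty U ~error]: least fixpoint, start Z0 = Sat(~error) = {Init, Sync, Crit, Reset, Retry}, add states in Sat(empty) with every successor in Z. Already a fixed point.
Sat(A[empty U ~error]) = {Init, Sync, Crit, Reset, Retry}
A[grant U A[empty U ~error]]: least fixpoint, start Z0 = Sat(A[empty U ~error]) = {Init, Sync, Crit, Reset, Retry}, add states in Sat(grant) with every successor in Z. Already a fixed point.
Sat(A[grant U A[empty U ~error]]) = {Init, Sync, Crit, Reset, Retry}
Sync ∈ Sat(A[grant U A[empty U ~error]]) = {Init, Sync, Crit, Reset, Retry}, so the formula holds at Sync.

Yes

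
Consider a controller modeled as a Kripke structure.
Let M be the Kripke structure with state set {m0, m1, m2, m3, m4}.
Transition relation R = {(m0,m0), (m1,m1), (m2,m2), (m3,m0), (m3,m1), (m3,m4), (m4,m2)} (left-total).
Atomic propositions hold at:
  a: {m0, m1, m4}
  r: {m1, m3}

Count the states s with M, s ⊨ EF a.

4

EF a: least fixpoint, start Z0 = {m0, m1, m4}, add states with some successor in Z. Z1 = {m0, m1, m3, m4}; fixed.
Sat(EF a) = {m0, m1, m3, m4}
|Sat(EF a)| = |{m0, m1, m3, m4}| = 4.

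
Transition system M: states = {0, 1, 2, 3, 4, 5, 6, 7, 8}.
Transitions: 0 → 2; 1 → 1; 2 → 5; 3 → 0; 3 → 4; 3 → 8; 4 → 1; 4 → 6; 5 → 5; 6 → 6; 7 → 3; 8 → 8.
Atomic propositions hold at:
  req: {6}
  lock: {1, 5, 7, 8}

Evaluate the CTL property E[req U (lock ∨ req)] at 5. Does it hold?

Sat(lock ∨ req) = {1, 5, 6, 7, 8}
E[req U (lock ∨ req)]: least fixpoint, start Z0 = Sat((lock ∨ req)) = {1, 5, 6, 7, 8}, add states in Sat(req) with some successor in Z. Already a fixed point.
Sat(E[req U (lock ∨ req)]) = {1, 5, 6, 7, 8}
5 ∈ Sat(E[req U (lock ∨ req)]) = {1, 5, 6, 7, 8}, so the formula holds at 5.

Yes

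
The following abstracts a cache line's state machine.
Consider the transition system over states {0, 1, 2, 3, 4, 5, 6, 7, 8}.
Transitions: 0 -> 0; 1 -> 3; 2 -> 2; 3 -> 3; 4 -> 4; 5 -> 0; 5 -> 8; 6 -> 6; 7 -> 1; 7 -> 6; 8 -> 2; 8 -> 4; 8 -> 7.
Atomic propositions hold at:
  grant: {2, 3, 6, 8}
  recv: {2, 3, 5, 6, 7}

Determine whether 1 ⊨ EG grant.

EG grant: greatest fixpoint, start Z0 = {2, 3, 6, 8}, keep only states in Sat with some successor in Z. Already a fixed point.
Sat(EG grant) = {2, 3, 6, 8}
1 ∉ Sat(EG grant) = {2, 3, 6, 8}, so the formula does not hold at 1.

No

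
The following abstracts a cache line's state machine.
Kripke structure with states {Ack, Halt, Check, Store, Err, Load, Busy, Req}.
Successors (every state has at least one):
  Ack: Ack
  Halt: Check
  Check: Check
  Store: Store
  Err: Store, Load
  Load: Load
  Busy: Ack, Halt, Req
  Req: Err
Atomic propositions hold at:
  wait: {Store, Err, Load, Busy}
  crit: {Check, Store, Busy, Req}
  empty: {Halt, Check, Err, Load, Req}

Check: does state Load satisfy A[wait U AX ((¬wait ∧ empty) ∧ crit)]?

Sat(¬wait) = {Ack, Halt, Check, Req}
Sat(¬wait ∧ empty) = {Halt, Check, Req}
Sat((¬wait ∧ empty) ∧ crit) = {Check, Req}
Sat(AX ((¬wait ∧ empty) ∧ crit)) = {s : every successor in {Check, Req}} = {Halt, Check}
A[wait U AX ((¬wait ∧ empty) ∧ crit)]: least fixpoint, start Z0 = Sat(AX ((¬wait ∧ empty) ∧ crit)) = {Halt, Check}, add states in Sat(wait) with every successor in Z. Already a fixed point.
Sat(A[wait U AX ((¬wait ∧ empty) ∧ crit)]) = {Halt, Check}
Load ∉ Sat(A[wait U AX ((¬wait ∧ empty) ∧ crit)]) = {Halt, Check}, so the formula does not hold at Load.

No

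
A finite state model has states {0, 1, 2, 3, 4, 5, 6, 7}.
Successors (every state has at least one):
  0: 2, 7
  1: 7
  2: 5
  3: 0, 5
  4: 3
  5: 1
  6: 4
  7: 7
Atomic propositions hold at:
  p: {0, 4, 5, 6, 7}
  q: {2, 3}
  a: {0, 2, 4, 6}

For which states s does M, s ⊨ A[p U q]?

A[p U q]: least fixpoint, start Z0 = Sat(q) = {2, 3}, add states in Sat(p) with every successor in Z. Z1 = {2, 3, 4}; Z2 = {2, 3, 4, 6}; fixed.
Sat(A[p U q]) = {2, 3, 4, 6}

{2, 3, 4, 6}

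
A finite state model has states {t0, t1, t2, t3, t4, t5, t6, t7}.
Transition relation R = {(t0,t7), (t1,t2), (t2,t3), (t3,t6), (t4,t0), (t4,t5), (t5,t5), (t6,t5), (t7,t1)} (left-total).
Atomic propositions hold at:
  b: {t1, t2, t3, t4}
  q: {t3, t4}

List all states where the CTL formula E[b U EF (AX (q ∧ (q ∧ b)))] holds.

Sat(q ∧ b) = {t3, t4}
Sat(q ∧ (q ∧ b)) = {t3, t4}
Sat(AX (q ∧ (q ∧ b))) = {s : every successor in {t3, t4}} = {t2}
EF (AX (q ∧ (q ∧ b))): least fixpoint, start Z0 = {t2}, add states with some successor in Z. Z1 = {t1, t2}; Z2 = {t1, t2, t7}; Z3 = {t0, t1, t2, t7}; Z4 = {t0, t1, t2, t4, t7}; fixed.
Sat(EF (AX (q ∧ (q ∧ b)))) = {t0, t1, t2, t4, t7}
E[b U EF (AX (q ∧ (q ∧ b)))]: least fixpoint, start Z0 = Sat(EF (AX (q ∧ (q ∧ b)))) = {t0, t1, t2, t4, t7}, add states in Sat(b) with some successor in Z. Already a fixed point.
Sat(E[b U EF (AX (q ∧ (q ∧ b)))]) = {t0, t1, t2, t4, t7}

{t0, t1, t2, t4, t7}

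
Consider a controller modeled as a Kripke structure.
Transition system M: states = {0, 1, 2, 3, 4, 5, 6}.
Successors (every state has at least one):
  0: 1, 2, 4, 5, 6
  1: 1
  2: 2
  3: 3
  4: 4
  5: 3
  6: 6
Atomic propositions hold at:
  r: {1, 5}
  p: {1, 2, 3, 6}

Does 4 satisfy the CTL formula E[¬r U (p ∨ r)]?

Sat(¬r) = {0, 2, 3, 4, 6}
Sat(p ∨ r) = {1, 2, 3, 5, 6}
E[¬r U (p ∨ r)]: least fixpoint, start Z0 = Sat((p ∨ r)) = {1, 2, 3, 5, 6}, add states in Sat(¬r) with some successor in Z. Z1 = {0, 1, 2, 3, 5, 6}; fixed.
Sat(E[¬r U (p ∨ r)]) = {0, 1, 2, 3, 5, 6}
4 ∉ Sat(E[¬r U (p ∨ r)]) = {0, 1, 2, 3, 5, 6}, so the formula does not hold at 4.

No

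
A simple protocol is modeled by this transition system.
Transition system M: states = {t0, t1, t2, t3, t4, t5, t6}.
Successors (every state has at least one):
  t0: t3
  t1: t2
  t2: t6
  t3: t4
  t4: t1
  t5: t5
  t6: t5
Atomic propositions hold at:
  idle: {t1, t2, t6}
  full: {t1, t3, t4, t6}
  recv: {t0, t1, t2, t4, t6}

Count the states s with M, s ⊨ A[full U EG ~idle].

2

Sat(~idle) = {t0, t3, t4, t5}
EG ~idle: greatest fixpoint, start Z0 = {t0, t3, t4, t5}, keep only states in Sat with some successor in Z. Z1 = {t0, t3, t5}; Z2 = {t0, t5}; Z3 = {t5}; fixed.
Sat(EG ~idle) = {t5}
A[full U EG ~idle]: least fixpoint, start Z0 = Sat(EG ~idle) = {t5}, add states in Sat(full) with every successor in Z. Z1 = {t5, t6}; fixed.
Sat(A[full U EG ~idle]) = {t5, t6}
|Sat(A[full U EG ~idle])| = |{t5, t6}| = 2.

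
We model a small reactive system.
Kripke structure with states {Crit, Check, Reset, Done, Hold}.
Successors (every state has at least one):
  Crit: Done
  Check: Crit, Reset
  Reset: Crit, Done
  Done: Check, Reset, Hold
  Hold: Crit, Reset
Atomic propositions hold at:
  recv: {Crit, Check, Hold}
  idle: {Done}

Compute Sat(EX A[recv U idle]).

{Crit, Check, Reset, Hold}

A[recv U idle]: least fixpoint, start Z0 = Sat(idle) = {Done}, add states in Sat(recv) with every successor in Z. Z1 = {Crit, Done}; fixed.
Sat(A[recv U idle]) = {Crit, Done}
Sat(EX A[recv U idle]) = {s : some successor in {Crit, Done}} = {Crit, Check, Reset, Hold}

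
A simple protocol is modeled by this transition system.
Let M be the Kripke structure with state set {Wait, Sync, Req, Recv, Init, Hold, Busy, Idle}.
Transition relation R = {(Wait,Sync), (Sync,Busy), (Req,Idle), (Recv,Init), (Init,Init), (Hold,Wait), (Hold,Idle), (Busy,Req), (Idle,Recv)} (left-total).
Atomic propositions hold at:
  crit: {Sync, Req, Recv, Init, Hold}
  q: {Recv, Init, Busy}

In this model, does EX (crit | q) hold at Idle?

Yes

Sat(crit | q) = {Sync, Req, Recv, Init, Hold, Busy}
Sat(EX (crit | q)) = {s : some successor in {Sync, Req, Recv, Init, Hold, Busy}} = {Wait, Sync, Recv, Init, Busy, Idle}
Idle ∈ Sat(EX (crit | q)) = {Wait, Sync, Recv, Init, Busy, Idle}, so the formula holds at Idle.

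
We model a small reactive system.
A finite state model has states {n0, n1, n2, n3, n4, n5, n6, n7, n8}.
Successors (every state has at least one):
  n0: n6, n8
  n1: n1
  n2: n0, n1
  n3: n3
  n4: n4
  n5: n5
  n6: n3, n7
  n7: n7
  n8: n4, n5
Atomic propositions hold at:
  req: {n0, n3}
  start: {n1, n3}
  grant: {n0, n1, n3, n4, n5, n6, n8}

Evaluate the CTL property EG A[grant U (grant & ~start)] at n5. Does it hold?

Sat(~start) = {n0, n2, n4, n5, n6, n7, n8}
Sat(grant & ~start) = {n0, n4, n5, n6, n8}
A[grant U (grant & ~start)]: least fixpoint, start Z0 = Sat((grant & ~start)) = {n0, n4, n5, n6, n8}, add states in Sat(grant) with every successor in Z. Already a fixed point.
Sat(A[grant U (grant & ~start)]) = {n0, n4, n5, n6, n8}
EG A[grant U (grant & ~start)]: greatest fixpoint, start Z0 = {n0, n4, n5, n6, n8}, keep only states in Sat with some successor in Z. Z1 = {n0, n4, n5, n8}; fixed.
Sat(EG A[grant U (grant & ~start)]) = {n0, n4, n5, n8}
n5 ∈ Sat(EG A[grant U (grant & ~start)]) = {n0, n4, n5, n8}, so the formula holds at n5.

Yes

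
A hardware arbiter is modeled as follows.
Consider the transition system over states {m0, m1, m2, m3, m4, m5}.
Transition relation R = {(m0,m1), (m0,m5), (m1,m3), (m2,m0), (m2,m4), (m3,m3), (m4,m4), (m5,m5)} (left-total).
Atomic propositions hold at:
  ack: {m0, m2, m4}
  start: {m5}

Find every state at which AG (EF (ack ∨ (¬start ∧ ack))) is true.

Sat(¬start) = {m0, m1, m2, m3, m4}
Sat(¬start ∧ ack) = {m0, m2, m4}
Sat(ack ∨ (¬start ∧ ack)) = {m0, m2, m4}
EF (ack ∨ (¬start ∧ ack)): least fixpoint, start Z0 = {m0, m2, m4}, add states with some successor in Z. Already a fixed point.
Sat(EF (ack ∨ (¬start ∧ ack))) = {m0, m2, m4}
AG (EF (ack ∨ (¬start ∧ ack))): greatest fixpoint, start Z0 = {m0, m2, m4}, keep only states in Sat with every successor in Z. Z1 = {m2, m4}; Z2 = {m4}; fixed.
Sat(AG (EF (ack ∨ (¬start ∧ ack)))) = {m4}

{m4}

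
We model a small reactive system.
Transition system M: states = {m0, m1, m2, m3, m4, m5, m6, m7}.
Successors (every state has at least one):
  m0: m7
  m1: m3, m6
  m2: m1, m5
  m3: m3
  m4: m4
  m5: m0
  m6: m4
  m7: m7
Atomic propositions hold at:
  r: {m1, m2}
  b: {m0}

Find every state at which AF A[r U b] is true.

A[r U b]: least fixpoint, start Z0 = Sat(b) = {m0}, add states in Sat(r) with every successor in Z. Already a fixed point.
Sat(A[r U b]) = {m0}
AF A[r U b]: least fixpoint, start Z0 = {m0}, add states with every successor in Z. Z1 = {m0, m5}; fixed.
Sat(AF A[r U b]) = {m0, m5}

{m0, m5}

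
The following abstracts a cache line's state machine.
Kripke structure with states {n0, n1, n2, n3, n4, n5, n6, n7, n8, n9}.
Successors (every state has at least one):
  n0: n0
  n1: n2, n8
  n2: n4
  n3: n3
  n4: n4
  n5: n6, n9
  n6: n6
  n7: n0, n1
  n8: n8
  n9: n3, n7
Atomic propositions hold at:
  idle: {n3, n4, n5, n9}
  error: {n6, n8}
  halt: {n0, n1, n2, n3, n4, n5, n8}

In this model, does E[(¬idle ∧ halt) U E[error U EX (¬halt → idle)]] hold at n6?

Sat(¬idle) = {n0, n1, n2, n6, n7, n8}
Sat(¬idle ∧ halt) = {n0, n1, n2, n8}
Sat(¬halt) = {n6, n7, n9}
Sat(¬halt → idle) = {n0, n1, n2, n3, n4, n5, n8, n9}
Sat(EX (¬halt → idle)) = {s : some successor in {n0, n1, n2, n3, n4, n5, n8, n9}} = {n0, n1, n2, n3, n4, n5, n7, n8, n9}
E[error U EX (¬halt → idle)]: least fixpoint, start Z0 = Sat(EX (¬halt → idle)) = {n0, n1, n2, n3, n4, n5, n7, n8, n9}, add states in Sat(error) with some successor in Z. Already a fixed point.
Sat(E[error U EX (¬halt → idle)]) = {n0, n1, n2, n3, n4, n5, n7, n8, n9}
E[(¬idle ∧ halt) U E[error U EX (¬halt → idle)]]: least fixpoint, start Z0 = Sat(E[error U EX (¬halt → idle)]) = {n0, n1, n2, n3, n4, n5, n7, n8, n9}, add states in Sat(¬idle ∧ halt) with some successor in Z. Already a fixed point.
Sat(E[(¬idle ∧ halt) U E[error U EX (¬halt → idle)]]) = {n0, n1, n2, n3, n4, n5, n7, n8, n9}
n6 ∉ Sat(E[(¬idle ∧ halt) U E[error U EX (¬halt → idle)]]) = {n0, n1, n2, n3, n4, n5, n7, n8, n9}, so the formula does not hold at n6.

No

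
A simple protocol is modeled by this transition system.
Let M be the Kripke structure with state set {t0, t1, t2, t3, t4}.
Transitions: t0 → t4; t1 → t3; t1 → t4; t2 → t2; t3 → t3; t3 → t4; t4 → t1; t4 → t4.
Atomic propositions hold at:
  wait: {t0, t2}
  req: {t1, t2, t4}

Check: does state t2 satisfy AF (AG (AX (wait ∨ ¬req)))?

Sat(¬req) = {t0, t3}
Sat(wait ∨ ¬req) = {t0, t2, t3}
Sat(AX (wait ∨ ¬req)) = {s : every successor in {t0, t2, t3}} = {t2}
AG (AX (wait ∨ ¬req)): greatest fixpoint, start Z0 = {t2}, keep only states in Sat with every successor in Z. Already a fixed point.
Sat(AG (AX (wait ∨ ¬req))) = {t2}
AF (AG (AX (wait ∨ ¬req))): least fixpoint, start Z0 = {t2}, add states with every successor in Z. Already a fixed point.
Sat(AF (AG (AX (wait ∨ ¬req)))) = {t2}
t2 ∈ Sat(AF (AG (AX (wait ∨ ¬req)))) = {t2}, so the formula holds at t2.

Yes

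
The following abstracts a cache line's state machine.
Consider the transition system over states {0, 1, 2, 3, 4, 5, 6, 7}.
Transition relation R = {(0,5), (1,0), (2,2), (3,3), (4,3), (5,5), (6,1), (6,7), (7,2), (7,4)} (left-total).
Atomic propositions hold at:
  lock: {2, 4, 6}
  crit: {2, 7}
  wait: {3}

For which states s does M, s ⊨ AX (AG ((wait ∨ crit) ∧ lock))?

Sat(wait ∨ crit) = {2, 3, 7}
Sat((wait ∨ crit) ∧ lock) = {2}
AG ((wait ∨ crit) ∧ lock): greatest fixpoint, start Z0 = {2}, keep only states in Sat with every successor in Z. Already a fixed point.
Sat(AG ((wait ∨ crit) ∧ lock)) = {2}
Sat(AX (AG ((wait ∨ crit) ∧ lock))) = {s : every successor in {2}} = {2}

{2}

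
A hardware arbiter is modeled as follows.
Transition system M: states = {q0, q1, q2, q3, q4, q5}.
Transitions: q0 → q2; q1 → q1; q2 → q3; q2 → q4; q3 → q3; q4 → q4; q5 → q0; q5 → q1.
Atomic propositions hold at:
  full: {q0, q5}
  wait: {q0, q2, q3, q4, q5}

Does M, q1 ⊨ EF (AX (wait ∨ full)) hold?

No

Sat(wait ∨ full) = {q0, q2, q3, q4, q5}
Sat(AX (wait ∨ full)) = {s : every successor in {q0, q2, q3, q4, q5}} = {q0, q2, q3, q4}
EF (AX (wait ∨ full)): least fixpoint, start Z0 = {q0, q2, q3, q4}, add states with some successor in Z. Z1 = {q0, q2, q3, q4, q5}; fixed.
Sat(EF (AX (wait ∨ full))) = {q0, q2, q3, q4, q5}
q1 ∉ Sat(EF (AX (wait ∨ full))) = {q0, q2, q3, q4, q5}, so the formula does not hold at q1.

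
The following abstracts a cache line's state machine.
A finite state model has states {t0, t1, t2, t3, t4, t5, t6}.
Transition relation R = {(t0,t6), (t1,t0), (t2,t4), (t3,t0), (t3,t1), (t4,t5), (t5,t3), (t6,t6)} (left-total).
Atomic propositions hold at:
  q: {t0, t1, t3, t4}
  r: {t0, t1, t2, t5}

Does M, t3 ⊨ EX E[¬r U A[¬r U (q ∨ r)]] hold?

Yes

Sat(¬r) = {t3, t4, t6}
Sat(q ∨ r) = {t0, t1, t2, t3, t4, t5}
A[¬r U (q ∨ r)]: least fixpoint, start Z0 = Sat((q ∨ r)) = {t0, t1, t2, t3, t4, t5}, add states in Sat(¬r) with every successor in Z. Already a fixed point.
Sat(A[¬r U (q ∨ r)]) = {t0, t1, t2, t3, t4, t5}
E[¬r U A[¬r U (q ∨ r)]]: least fixpoint, start Z0 = Sat(A[¬r U (q ∨ r)]) = {t0, t1, t2, t3, t4, t5}, add states in Sat(¬r) with some successor in Z. Already a fixed point.
Sat(E[¬r U A[¬r U (q ∨ r)]]) = {t0, t1, t2, t3, t4, t5}
Sat(EX E[¬r U A[¬r U (q ∨ r)]]) = {s : some successor in {t0, t1, t2, t3, t4, t5}} = {t1, t2, t3, t4, t5}
t3 ∈ Sat(EX E[¬r U A[¬r U (q ∨ r)]]) = {t1, t2, t3, t4, t5}, so the formula holds at t3.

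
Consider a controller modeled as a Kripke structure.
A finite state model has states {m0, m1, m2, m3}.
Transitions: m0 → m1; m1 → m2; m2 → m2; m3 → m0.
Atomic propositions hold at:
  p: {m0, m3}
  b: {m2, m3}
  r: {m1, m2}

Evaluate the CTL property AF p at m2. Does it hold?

No

AF p: least fixpoint, start Z0 = {m0, m3}, add states with every successor in Z. Already a fixed point.
Sat(AF p) = {m0, m3}
m2 ∉ Sat(AF p) = {m0, m3}, so the formula does not hold at m2.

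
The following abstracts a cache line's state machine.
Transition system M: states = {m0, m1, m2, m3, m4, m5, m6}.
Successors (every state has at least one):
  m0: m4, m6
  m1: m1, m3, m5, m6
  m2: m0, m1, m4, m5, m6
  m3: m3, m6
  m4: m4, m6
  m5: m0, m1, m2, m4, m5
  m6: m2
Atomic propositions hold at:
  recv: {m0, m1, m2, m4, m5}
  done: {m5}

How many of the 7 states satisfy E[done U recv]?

5

E[done U recv]: least fixpoint, start Z0 = Sat(recv) = {m0, m1, m2, m4, m5}, add states in Sat(done) with some successor in Z. Already a fixed point.
Sat(E[done U recv]) = {m0, m1, m2, m4, m5}
|Sat(E[done U recv])| = |{m0, m1, m2, m4, m5}| = 5.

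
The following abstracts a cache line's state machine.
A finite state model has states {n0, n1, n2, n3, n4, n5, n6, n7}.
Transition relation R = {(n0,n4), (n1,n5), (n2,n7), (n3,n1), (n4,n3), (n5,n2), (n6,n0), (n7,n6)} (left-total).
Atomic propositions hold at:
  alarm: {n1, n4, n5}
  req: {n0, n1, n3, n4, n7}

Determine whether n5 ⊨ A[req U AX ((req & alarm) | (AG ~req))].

No

Sat(req & alarm) = {n1, n4}
Sat(~req) = {n2, n5, n6}
AG ~req: greatest fixpoint, start Z0 = {n2, n5, n6}, keep only states in Sat with every successor in Z. Z1 = {n5}; Z2 = ∅; fixed.
Sat(AG ~req) = ∅
Sat((req & alarm) | (AG ~req)) = {n1, n4}
Sat(AX ((req & alarm) | (AG ~req))) = {s : every successor in {n1, n4}} = {n0, n3}
A[req U AX ((req & alarm) | (AG ~req))]: least fixpoint, start Z0 = Sat(AX ((req & alarm) | (AG ~req))) = {n0, n3}, add states in Sat(req) with every successor in Z. Z1 = {n0, n3, n4}; fixed.
Sat(A[req U AX ((req & alarm) | (AG ~req))]) = {n0, n3, n4}
n5 ∉ Sat(A[req U AX ((req & alarm) | (AG ~req))]) = {n0, n3, n4}, so the formula does not hold at n5.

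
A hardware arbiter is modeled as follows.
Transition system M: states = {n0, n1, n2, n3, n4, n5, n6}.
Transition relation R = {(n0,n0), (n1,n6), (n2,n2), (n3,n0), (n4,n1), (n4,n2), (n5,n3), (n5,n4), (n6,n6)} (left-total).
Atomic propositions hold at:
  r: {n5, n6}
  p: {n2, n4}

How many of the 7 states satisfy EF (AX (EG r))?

4

EG r: greatest fixpoint, start Z0 = {n5, n6}, keep only states in Sat with some successor in Z. Z1 = {n6}; fixed.
Sat(EG r) = {n6}
Sat(AX (EG r)) = {s : every successor in {n6}} = {n1, n6}
EF (AX (EG r)): least fixpoint, start Z0 = {n1, n6}, add states with some successor in Z. Z1 = {n1, n4, n6}; Z2 = {n1, n4, n5, n6}; fixed.
Sat(EF (AX (EG r))) = {n1, n4, n5, n6}
|Sat(EF (AX (EG r)))| = |{n1, n4, n5, n6}| = 4.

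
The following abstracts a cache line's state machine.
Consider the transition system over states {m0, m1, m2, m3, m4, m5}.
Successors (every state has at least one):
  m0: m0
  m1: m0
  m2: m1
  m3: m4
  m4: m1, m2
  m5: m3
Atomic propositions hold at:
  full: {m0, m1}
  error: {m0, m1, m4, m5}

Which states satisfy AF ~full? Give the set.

{m2, m3, m4, m5}

Sat(~full) = {m2, m3, m4, m5}
AF ~full: least fixpoint, start Z0 = {m2, m3, m4, m5}, add states with every successor in Z. Already a fixed point.
Sat(AF ~full) = {m2, m3, m4, m5}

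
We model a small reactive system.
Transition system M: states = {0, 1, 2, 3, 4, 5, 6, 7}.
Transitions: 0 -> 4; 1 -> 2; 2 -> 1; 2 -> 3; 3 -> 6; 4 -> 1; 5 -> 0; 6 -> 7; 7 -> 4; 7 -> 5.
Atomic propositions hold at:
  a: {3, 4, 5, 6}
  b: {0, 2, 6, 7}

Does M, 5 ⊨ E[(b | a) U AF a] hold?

Sat(b | a) = {0, 2, 3, 4, 5, 6, 7}
AF a: least fixpoint, start Z0 = {3, 4, 5, 6}, add states with every successor in Z. Z1 = {0, 3, 4, 5, 6, 7}; fixed.
Sat(AF a) = {0, 3, 4, 5, 6, 7}
E[(b | a) U AF a]: least fixpoint, start Z0 = Sat(AF a) = {0, 3, 4, 5, 6, 7}, add states in Sat(b | a) with some successor in Z. Z1 = {0, 2, 3, 4, 5, 6, 7}; fixed.
Sat(E[(b | a) U AF a]) = {0, 2, 3, 4, 5, 6, 7}
5 ∈ Sat(E[(b | a) U AF a]) = {0, 2, 3, 4, 5, 6, 7}, so the formula holds at 5.

Yes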